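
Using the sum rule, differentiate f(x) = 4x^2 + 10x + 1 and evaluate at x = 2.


Differentiate term by term using power and sum rules:
f(x) = 4x^2 + 10x + 1
f'(x) = 8x + 10
Substitute x = 2:
f'(2) = 8 * 2 + 10
= 16 + 10
= 26

26


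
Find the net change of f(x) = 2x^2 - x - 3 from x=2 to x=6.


Net change = f(b) - f(a)
f(x) = 2x^2 - x - 3
Compute f(6):
f(6) = 2 * 6^2 - 1 * 6 - 3
= 72 - 6 - 3
= 63
Compute f(2):
f(2) = 2 * 2^2 - 1 * 2 - 3
= 8 - 2 - 3
= 3
Net change = 63 - 3 = 60

60


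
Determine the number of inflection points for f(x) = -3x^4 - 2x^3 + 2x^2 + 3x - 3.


Inflection points occur where f''(x) = 0 and concavity changes.
f(x) = -3x^4 - 2x^3 + 2x^2 + 3x - 3
f'(x) = -12x^3 - 6x^2 + 4x + 3
f''(x) = -36x^2 - 12x + 4
This is a quadratic in x. Use the discriminant to count real roots.
Discriminant = (-12)^2 - 4 * (-36) * 4
= 144 - (-576)
= 720
Since discriminant > 0, f''(x) = 0 has 2 distinct real solutions.
A quadratic with two distinct real roots changes sign at each root, so concavity changes at both.
Number of inflection points: 2

2


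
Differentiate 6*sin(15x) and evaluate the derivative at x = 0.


Apply the chain rule to differentiate 6*sin(15x):
d/dx [6*sin(15x)]
= 6 * cos(15x) * d/dx(15x)
= 6 * 15 * cos(15x)
= 90 * cos(15x)
Evaluate at x = 0:
= 90 * cos(0)
= 90 * 1
= 90

90


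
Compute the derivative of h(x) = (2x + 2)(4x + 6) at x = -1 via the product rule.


Let u(x) = 2x + 2 and v(x) = 4x + 6
u'(x) = 2
v'(x) = 4
Product rule: h'(x) = u'(x)*v(x) + u(x)*v'(x)
= 2 * (4x + 6) + (2x + 2) * 4
At x = -1:
u(-1) = 2 * (-1) + 2 = 0
v(-1) = 4 * (-1) + 6 = 2
h'(-1) = 2 * 2 + 0 * 4
= 4 + 0
= 4

4


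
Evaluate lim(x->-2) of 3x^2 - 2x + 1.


Since polynomials are continuous, we use direct substitution.
lim(x->-2) of 3x^2 - 2x + 1
= 3 * (-2)^2 - 2 * (-2) + 1
= 12 + 4 + 1
= 17

17


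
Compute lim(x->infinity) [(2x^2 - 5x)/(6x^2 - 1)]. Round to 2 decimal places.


For limits at infinity with equal-degree polynomials,
we compare leading coefficients.
Numerator leading term: 2x^2
Denominator leading term: 6x^2
Divide both by x^2:
lim = (2 - 5/x) / (6 - 1/x^2)
As x -> infinity, the 1/x and 1/x^2 terms vanish:
= 2/6 = 1/3 ≈ 0.33

0.33


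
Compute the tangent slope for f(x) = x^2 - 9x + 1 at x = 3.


The slope of the tangent line equals f'(x) at the point.
f(x) = x^2 - 9x + 1
f'(x) = 2x - 9
At x = 3:
f'(3) = 2 * 3 - 9
= 6 - 9
= -3

-3


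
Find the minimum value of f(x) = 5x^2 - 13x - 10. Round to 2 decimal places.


For a quadratic f(x) = ax^2 + bx + c with a > 0, the minimum is at the vertex.
Vertex x-coordinate: x = -b/(2a)
x = -(-13) / (2 * 5)
x = 13/10
Substitute back to find the minimum value:
f(13/10) = 5 * (13/10)^2 - 13 * (13/10) - 10
= 169/20 - 169/10 - 10
= -369/20 = -18.45

-18.45


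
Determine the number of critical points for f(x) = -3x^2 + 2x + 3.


Find where f'(x) = 0:
f'(x) = -6x + 2
Set f'(x) = 0:
-6x + 2 = 0
x = -2 / (-6) = 1/3
This is a linear equation in x, so there is exactly one solution.
Number of critical points: 1

1


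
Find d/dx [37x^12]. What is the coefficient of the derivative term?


We apply the power rule: d/dx [ax^n] = a*n * x^(n-1)
d/dx [37x^12]
= 37 * 12 * x^(12-1)
= 444x^11
The coefficient is 444

444


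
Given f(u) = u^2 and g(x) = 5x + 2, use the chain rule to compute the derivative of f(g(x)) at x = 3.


Using the chain rule: (f(g(x)))' = f'(g(x)) * g'(x)
First, find g(3):
g(3) = 5 * 3 + 2 = 17
Next, f'(u) = 2u
And g'(x) = 5
So f'(g(3)) * g'(3)
= 2 * 17 * 5
= 170

170


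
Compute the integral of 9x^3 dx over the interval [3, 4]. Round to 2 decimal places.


Find the antiderivative of 9x^3:
F(x) = 9/4 * x^4
Apply the Fundamental Theorem of Calculus:
F(4) - F(3)
= 9/4 * 4^4 - 9/4 * 3^4
= 9/4 * (256 - 81)
= 9/4 * 175
= 1575/4 = 393.75

393.75


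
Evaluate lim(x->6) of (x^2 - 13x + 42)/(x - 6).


Direct substitution gives 0/0, so we factor the numerator.
Factor: (x^2 - 13x + 42) = (x - 6)(x - 7)
Cancel the common factor (x - 6):
(x^2 - 13x + 42)/(x - 6) = (x - 7)
Now substitute x = 6:
= (6) - (7) = -1

-1


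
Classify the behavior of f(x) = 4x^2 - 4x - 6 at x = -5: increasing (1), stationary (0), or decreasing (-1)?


Compute f'(x) to determine behavior:
f'(x) = 8x - 4
f'(-5) = 8 * (-5) - 4
= -40 - 4
= -44
Since f'(-5) < 0, the function is decreasing (-1)

-1


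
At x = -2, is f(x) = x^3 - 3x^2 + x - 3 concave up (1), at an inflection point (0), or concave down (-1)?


Concavity is determined by the sign of f''(x).
f(x) = x^3 - 3x^2 + x - 3
f'(x) = 3x^2 - 6x + 1
f''(x) = 6x - 6
f''(-2) = 6 * (-2) - 6
= -12 - 6
= -18
Since f''(-2) < 0, the function is concave down (-1)

-1


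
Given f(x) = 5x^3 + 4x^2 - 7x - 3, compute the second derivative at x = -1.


First derivative:
f'(x) = 15x^2 + 8x - 7
Second derivative:
f''(x) = 30x + 8
Substitute x = -1:
f''(-1) = 30 * (-1) + 8
= -30 + 8
= -22

-22


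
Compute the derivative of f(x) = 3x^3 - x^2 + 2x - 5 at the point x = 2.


Differentiate f(x) = 3x^3 - x^2 + 2x - 5 term by term:
f'(x) = 9x^2 - 2x + 2
Substitute x = 2:
f'(2) = 9 * 2^2 - 2 * 2 + 2
= 36 - 4 + 2
= 34

34


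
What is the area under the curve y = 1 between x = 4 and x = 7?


The area under a constant function y = 1 is a rectangle.
Width = 7 - 4 = 3
Height = 1
Area = width * height
= 3 * 1
= 3

3


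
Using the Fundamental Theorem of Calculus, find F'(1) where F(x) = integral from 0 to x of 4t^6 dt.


By the Fundamental Theorem of Calculus (Part 1):
If F(x) = integral from 0 to x of f(t) dt, then F'(x) = f(x)
Here f(t) = 4t^6
So F'(x) = 4x^6
Evaluate at x = 1:
F'(1) = 4 * 1^6
= 4 * 1
= 4

4


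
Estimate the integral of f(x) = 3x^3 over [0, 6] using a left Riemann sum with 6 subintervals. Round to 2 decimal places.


Left Riemann sum uses left endpoints of each subinterval.
Interval: [0, 6], n = 6
dx = (6 - 0) / 6 = 1
Left endpoints: [0, 1, 2, 3, 4, 5]
f values: [0, 3, 24, 81, 192, 375]
Sum = dx * (sum of f values)
= 1 * 675
= 675 = 675.00

675.00


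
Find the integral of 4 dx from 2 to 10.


The integral of a constant k over [a, b] equals k * (b - a).
integral from 2 to 10 of 4 dx
= 4 * (10 - 2)
= 4 * 8
= 32

32


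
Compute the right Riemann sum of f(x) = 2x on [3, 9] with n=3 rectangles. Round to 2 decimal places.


Right Riemann sum uses right endpoints of each subinterval.
Interval: [3, 9], n = 3
dx = (9 - 3) / 3 = 2
Right endpoints: [5, 7, 9]
f values: [10, 14, 18]
Sum = dx * (sum of f values)
= 2 * 42
= 84 = 84.00

84.00


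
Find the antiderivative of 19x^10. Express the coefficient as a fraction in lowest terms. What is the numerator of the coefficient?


Apply the power rule for integration:
integral of ax^n dx = a/(n+1) * x^(n+1) + C
integral of 19x^10 dx
= 19/11 * x^11 + C
The coefficient in lowest terms is 19/11, and its numerator is 19

19


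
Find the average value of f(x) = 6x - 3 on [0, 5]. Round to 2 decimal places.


Average value = 1/(b-a) * integral from a to b of f(x) dx
First compute the integral of 6x - 3:
F(x) = 3x^2 - 3x
F(5) = 3 * 25 - 3 * 5 = 60
F(0) = 3 * 0 - 3 * 0 = 0
Integral = 60 - 0 = 60
Average = 60 / (5 - 0) = 60 / 5
= 12 = 12.00

12.00


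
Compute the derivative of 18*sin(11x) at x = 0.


Apply the chain rule to differentiate 18*sin(11x):
d/dx [18*sin(11x)]
= 18 * cos(11x) * d/dx(11x)
= 18 * 11 * cos(11x)
= 198 * cos(11x)
Evaluate at x = 0:
= 198 * cos(0)
= 198 * 1
= 198

198


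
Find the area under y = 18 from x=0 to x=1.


The area under a constant function y = 18 is a rectangle.
Width = 1 - 0 = 1
Height = 18
Area = width * height
= 1 * 18
= 18

18


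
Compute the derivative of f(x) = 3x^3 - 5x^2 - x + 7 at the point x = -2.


Differentiate f(x) = 3x^3 - 5x^2 - x + 7 term by term:
f'(x) = 9x^2 - 10x - 1
Substitute x = -2:
f'(-2) = 9 * (-2)^2 - 10 * (-2) - 1
= 36 + 20 - 1
= 55

55


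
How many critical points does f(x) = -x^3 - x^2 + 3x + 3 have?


Find where f'(x) = 0:
f(x) = -x^3 - x^2 + 3x + 3
f'(x) = -3x^2 - 2x + 3
This is a quadratic in x. Use the discriminant to count real roots.
Discriminant = (-2)^2 - 4 * (-3) * 3
= 4 - (-36)
= 40
Since discriminant > 0, f'(x) = 0 has 2 real solutions.
Number of critical points: 2

2


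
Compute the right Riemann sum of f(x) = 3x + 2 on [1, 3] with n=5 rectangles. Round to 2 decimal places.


Right Riemann sum uses right endpoints of each subinterval.
Interval: [1, 3], n = 5
dx = (3 - 1) / 5 = 2/5
Right endpoints: [7/5, 9/5, 11/5, 13/5, 3]
f values: [31/5, 37/5, 43/5, 49/5, 11]
Sum = dx * (sum of f values)
= 2/5 * 43
= 86/5 = 17.20

17.20


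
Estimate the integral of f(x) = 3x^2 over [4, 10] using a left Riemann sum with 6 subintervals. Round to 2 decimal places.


Left Riemann sum uses left endpoints of each subinterval.
Interval: [4, 10], n = 6
dx = (10 - 4) / 6 = 1
Left endpoints: [4, 5, 6, 7, 8, 9]
f values: [48, 75, 108, 147, 192, 243]
Sum = dx * (sum of f values)
= 1 * 813
= 813 = 813.00

813.00


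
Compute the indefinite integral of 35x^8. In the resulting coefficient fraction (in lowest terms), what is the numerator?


Apply the power rule for integration:
integral of ax^n dx = a/(n+1) * x^(n+1) + C
integral of 35x^8 dx
= 35/9 * x^9 + C
The coefficient in lowest terms is 35/9, and its numerator is 35

35


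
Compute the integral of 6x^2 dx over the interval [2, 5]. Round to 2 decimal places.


Find the antiderivative of 6x^2:
F(x) = 6/3 * x^3
Apply the Fundamental Theorem of Calculus:
F(5) - F(2)
= 6/3 * 5^3 - 6/3 * 2^3
= 6/3 * (125 - 8)
= 6/3 * 117
= 234 = 234.00

234.00


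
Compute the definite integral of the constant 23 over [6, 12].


The integral of a constant k over [a, b] equals k * (b - a).
integral from 6 to 12 of 23 dx
= 23 * (12 - 6)
= 23 * 6
= 138

138


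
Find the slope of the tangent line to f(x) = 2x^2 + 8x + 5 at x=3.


The slope of the tangent line equals f'(x) at the point.
f(x) = 2x^2 + 8x + 5
f'(x) = 4x + 8
At x = 3:
f'(3) = 4 * 3 + 8
= 12 + 8
= 20

20


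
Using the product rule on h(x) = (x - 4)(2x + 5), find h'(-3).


Let u(x) = x - 4 and v(x) = 2x + 5
u'(x) = 1
v'(x) = 2
Product rule: h'(x) = u'(x)*v(x) + u(x)*v'(x)
= 1 * (2x + 5) + (x - 4) * 2
At x = -3:
u(-3) = 1 * (-3) - 4 = -7
v(-3) = 2 * (-3) + 5 = -1
h'(-3) = 1 * (-1) + (-7) * 2
= -1 - 14
= -15

-15


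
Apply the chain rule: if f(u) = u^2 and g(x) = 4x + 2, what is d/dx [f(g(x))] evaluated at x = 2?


Using the chain rule: (f(g(x)))' = f'(g(x)) * g'(x)
First, find g(2):
g(2) = 4 * 2 + 2 = 10
Next, f'(u) = 2u
And g'(x) = 4
So f'(g(2)) * g'(2)
= 2 * 10 * 4
= 80

80


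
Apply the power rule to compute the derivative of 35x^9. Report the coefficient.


We apply the power rule: d/dx [ax^n] = a*n * x^(n-1)
d/dx [35x^9]
= 35 * 9 * x^(9-1)
= 315x^8
The coefficient is 315

315


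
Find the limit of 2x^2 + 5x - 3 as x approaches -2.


Since polynomials are continuous, we use direct substitution.
lim(x->-2) of 2x^2 + 5x - 3
= 2 * (-2)^2 + 5 * (-2) - 3
= 8 - 10 - 3
= -5

-5


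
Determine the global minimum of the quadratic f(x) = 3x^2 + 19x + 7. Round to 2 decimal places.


For a quadratic f(x) = ax^2 + bx + c with a > 0, the minimum is at the vertex.
Vertex x-coordinate: x = -b/(2a)
x = -(19) / (2 * 3)
x = -19/6
Substitute back to find the minimum value:
f(-19/6) = 3 * (-19/6)^2 + 19 * (-19/6) + 7
= 361/12 - 361/6 + 7
= -277/12 ≈ -23.08

-23.08


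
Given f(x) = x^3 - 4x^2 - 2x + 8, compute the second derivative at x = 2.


First derivative:
f'(x) = 3x^2 - 8x - 2
Second derivative:
f''(x) = 6x - 8
Substitute x = 2:
f''(2) = 6 * 2 - 8
= 12 - 8
= 4

4


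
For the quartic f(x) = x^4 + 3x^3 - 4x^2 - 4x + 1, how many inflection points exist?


Inflection points occur where f''(x) = 0 and concavity changes.
f(x) = x^4 + 3x^3 - 4x^2 - 4x + 1
f'(x) = 4x^3 + 9x^2 - 8x - 4
f''(x) = 12x^2 + 18x - 8
This is a quadratic in x. Use the discriminant to count real roots.
Discriminant = (18)^2 - 4 * 12 * (-8)
= 324 - (-384)
= 708
Since discriminant > 0, f''(x) = 0 has 2 distinct real solutions.
A quadratic with two distinct real roots changes sign at each root, so concavity changes at both.
Number of inflection points: 2

2


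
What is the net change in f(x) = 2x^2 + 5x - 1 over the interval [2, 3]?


Net change = f(b) - f(a)
f(x) = 2x^2 + 5x - 1
Compute f(3):
f(3) = 2 * 3^2 + 5 * 3 - 1
= 18 + 15 - 1
= 32
Compute f(2):
f(2) = 2 * 2^2 + 5 * 2 - 1
= 8 + 10 - 1
= 17
Net change = 32 - 17 = 15

15


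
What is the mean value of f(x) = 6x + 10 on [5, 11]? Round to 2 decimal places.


Average value = 1/(b-a) * integral from a to b of f(x) dx
First compute the integral of 6x + 10:
F(x) = 3x^2 + 10x
F(11) = 3 * 121 + 10 * 11 = 473
F(5) = 3 * 25 + 10 * 5 = 125
Integral = 473 - 125 = 348
Average = 348 / (11 - 5) = 348 / 6
= 58 = 58.00

58.00


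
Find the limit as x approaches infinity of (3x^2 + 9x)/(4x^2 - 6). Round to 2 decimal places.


For limits at infinity with equal-degree polynomials,
we compare leading coefficients.
Numerator leading term: 3x^2
Denominator leading term: 4x^2
Divide both by x^2:
lim = (3 + 9/x) / (4 - 6/x^2)
As x -> infinity, the 1/x and 1/x^2 terms vanish:
= 3/4 = 0.75

0.75


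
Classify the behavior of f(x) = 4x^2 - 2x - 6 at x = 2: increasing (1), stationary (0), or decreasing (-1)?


Compute f'(x) to determine behavior:
f'(x) = 8x - 2
f'(2) = 8 * 2 - 2
= 16 - 2
= 14
Since f'(2) > 0, the function is increasing (1)

1


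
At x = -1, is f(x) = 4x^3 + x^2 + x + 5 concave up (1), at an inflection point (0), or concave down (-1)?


Concavity is determined by the sign of f''(x).
f(x) = 4x^3 + x^2 + x + 5
f'(x) = 12x^2 + 2x + 1
f''(x) = 24x + 2
f''(-1) = 24 * (-1) + 2
= -24 + 2
= -22
Since f''(-1) < 0, the function is concave down (-1)

-1


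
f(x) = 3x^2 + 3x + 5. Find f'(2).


Differentiate term by term using power and sum rules:
f(x) = 3x^2 + 3x + 5
f'(x) = 6x + 3
Substitute x = 2:
f'(2) = 6 * 2 + 3
= 12 + 3
= 15

15


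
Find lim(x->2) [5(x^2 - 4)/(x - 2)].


Direct substitution gives 0/0, so we factor the numerator.
Factor: 5(x^2 - 4) = 5 * (x - 2)(x + 2)
Cancel the common factor (x - 2):
5(x^2 - 4)/(x - 2) = 5 * (x + 2)
Now substitute x = 2:
= 5 * (2 + 2) = 20

20


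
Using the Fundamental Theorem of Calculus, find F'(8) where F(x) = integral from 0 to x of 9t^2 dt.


By the Fundamental Theorem of Calculus (Part 1):
If F(x) = integral from 0 to x of f(t) dt, then F'(x) = f(x)
Here f(t) = 9t^2
So F'(x) = 9x^2
Evaluate at x = 8:
F'(8) = 9 * 8^2
= 9 * 64
= 576

576


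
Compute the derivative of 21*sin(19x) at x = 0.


Apply the chain rule to differentiate 21*sin(19x):
d/dx [21*sin(19x)]
= 21 * cos(19x) * d/dx(19x)
= 21 * 19 * cos(19x)
= 399 * cos(19x)
Evaluate at x = 0:
= 399 * cos(0)
= 399 * 1
= 399

399


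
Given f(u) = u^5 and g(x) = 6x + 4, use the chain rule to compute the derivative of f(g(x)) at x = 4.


Using the chain rule: (f(g(x)))' = f'(g(x)) * g'(x)
First, find g(4):
g(4) = 6 * 4 + 4 = 28
Next, f'(u) = 5u^4
And g'(x) = 6
So f'(g(4)) * g'(4)
= 5 * 28^4 * 6
= 5 * 614656 * 6
= 18439680

18439680


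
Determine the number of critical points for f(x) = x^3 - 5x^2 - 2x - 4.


Find where f'(x) = 0:
f(x) = x^3 - 5x^2 - 2x - 4
f'(x) = 3x^2 - 10x - 2
This is a quadratic in x. Use the discriminant to count real roots.
Discriminant = (-10)^2 - 4 * 3 * (-2)
= 100 - (-24)
= 124
Since discriminant > 0, f'(x) = 0 has 2 real solutions.
Number of critical points: 2

2


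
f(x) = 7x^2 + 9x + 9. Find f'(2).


Differentiate term by term using power and sum rules:
f(x) = 7x^2 + 9x + 9
f'(x) = 14x + 9
Substitute x = 2:
f'(2) = 14 * 2 + 9
= 28 + 9
= 37

37


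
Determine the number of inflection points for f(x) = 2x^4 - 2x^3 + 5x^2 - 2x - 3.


Inflection points occur where f''(x) = 0 and concavity changes.
f(x) = 2x^4 - 2x^3 + 5x^2 - 2x - 3
f'(x) = 8x^3 - 6x^2 + 10x - 2
f''(x) = 24x^2 - 12x + 10
This is a quadratic in x. Use the discriminant to count real roots.
Discriminant = (-12)^2 - 4 * 24 * 10
= 144 - 960
= -816
Since discriminant < 0, f''(x) = 0 has no real solutions.
Number of inflection points: 0

0


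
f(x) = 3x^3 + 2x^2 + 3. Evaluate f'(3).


Differentiate f(x) = 3x^3 + 2x^2 + 3 term by term:
f'(x) = 9x^2 + 4x
Substitute x = 3:
f'(3) = 9 * 3^2 + 4 * 3 + 0
= 81 + 12 + 0
= 93

93


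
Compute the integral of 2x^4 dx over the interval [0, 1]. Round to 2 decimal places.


Find the antiderivative of 2x^4:
F(x) = 2/5 * x^5
Apply the Fundamental Theorem of Calculus:
F(1) - F(0)
= 2/5 * 1^5 - 2/5 * 0^5
= 2/5 * (1 - 0)
= 2/5 * 1
= 2/5 = 0.40

0.40


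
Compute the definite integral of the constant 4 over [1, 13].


The integral of a constant k over [a, b] equals k * (b - a).
integral from 1 to 13 of 4 dx
= 4 * (13 - 1)
= 4 * 12
= 48

48


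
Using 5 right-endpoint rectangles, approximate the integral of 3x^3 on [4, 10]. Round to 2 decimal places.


Right Riemann sum uses right endpoints of each subinterval.
Interval: [4, 10], n = 5
dx = (10 - 4) / 5 = 6/5
Right endpoints: [26/5, 32/5, 38/5, 44/5, 10]
f values: [52728/125, 98304/125, 164616/125, 255552/125, 3000]
Sum = dx * (sum of f values)
= 6/5 * 37848/5
= 227088/25 = 9083.52

9083.52


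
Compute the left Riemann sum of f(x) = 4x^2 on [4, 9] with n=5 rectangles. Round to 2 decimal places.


Left Riemann sum uses left endpoints of each subinterval.
Interval: [4, 9], n = 5
dx = (9 - 4) / 5 = 1
Left endpoints: [4, 5, 6, 7, 8]
f values: [64, 100, 144, 196, 256]
Sum = dx * (sum of f values)
= 1 * 760
= 760 = 760.00

760.00


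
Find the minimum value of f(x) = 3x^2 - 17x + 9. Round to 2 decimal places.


For a quadratic f(x) = ax^2 + bx + c with a > 0, the minimum is at the vertex.
Vertex x-coordinate: x = -b/(2a)
x = -(-17) / (2 * 3)
x = 17/6
Substitute back to find the minimum value:
f(17/6) = 3 * (17/6)^2 - 17 * (17/6) + 9
= 289/12 - 289/6 + 9
= -181/12 ≈ -15.08

-15.08


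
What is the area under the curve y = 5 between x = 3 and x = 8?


The area under a constant function y = 5 is a rectangle.
Width = 8 - 3 = 5
Height = 5
Area = width * height
= 5 * 5
= 25

25


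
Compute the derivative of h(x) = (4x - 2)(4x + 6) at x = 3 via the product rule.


Let u(x) = 4x - 2 and v(x) = 4x + 6
u'(x) = 4
v'(x) = 4
Product rule: h'(x) = u'(x)*v(x) + u(x)*v'(x)
= 4 * (4x + 6) + (4x - 2) * 4
At x = 3:
u(3) = 4 * 3 - 2 = 10
v(3) = 4 * 3 + 6 = 18
h'(3) = 4 * 18 + 10 * 4
= 72 + 40
= 112

112


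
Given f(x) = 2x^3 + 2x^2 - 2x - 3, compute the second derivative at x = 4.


First derivative:
f'(x) = 6x^2 + 4x - 2
Second derivative:
f''(x) = 12x + 4
Substitute x = 4:
f''(4) = 12 * 4 + 4
= 48 + 4
= 52

52


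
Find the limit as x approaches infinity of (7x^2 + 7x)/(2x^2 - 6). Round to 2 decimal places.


For limits at infinity with equal-degree polynomials,
we compare leading coefficients.
Numerator leading term: 7x^2
Denominator leading term: 2x^2
Divide both by x^2:
lim = (7 + 7/x) / (2 - 6/x^2)
As x -> infinity, the 1/x and 1/x^2 terms vanish:
= 7/2 = 3.50

3.50


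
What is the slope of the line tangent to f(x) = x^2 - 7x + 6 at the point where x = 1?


The slope of the tangent line equals f'(x) at the point.
f(x) = x^2 - 7x + 6
f'(x) = 2x - 7
At x = 1:
f'(1) = 2 * 1 - 7
= 2 - 7
= -5

-5


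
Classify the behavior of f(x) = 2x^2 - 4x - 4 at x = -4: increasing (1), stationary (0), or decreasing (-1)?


Compute f'(x) to determine behavior:
f'(x) = 4x - 4
f'(-4) = 4 * (-4) - 4
= -16 - 4
= -20
Since f'(-4) < 0, the function is decreasing (-1)

-1


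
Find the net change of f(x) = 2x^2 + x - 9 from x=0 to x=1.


Net change = f(b) - f(a)
f(x) = 2x^2 + x - 9
Compute f(1):
f(1) = 2 * 1^2 + 1 * 1 - 9
= 2 + 1 - 9
= -6
Compute f(0):
f(0) = 2 * 0^2 + 1 * 0 - 9
= 0 + 0 - 9
= -9
Net change = -6 - (-9) = 3

3


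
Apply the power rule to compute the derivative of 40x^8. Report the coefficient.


We apply the power rule: d/dx [ax^n] = a*n * x^(n-1)
d/dx [40x^8]
= 40 * 8 * x^(8-1)
= 320x^7
The coefficient is 320

320


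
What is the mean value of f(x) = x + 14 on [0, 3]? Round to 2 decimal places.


Average value = 1/(b-a) * integral from a to b of f(x) dx
First compute the integral of x + 14:
F(x) = (1/2)x^2 + 14x
F(3) = 1/2 * 9 + 14 * 3 = 93/2
F(0) = 1/2 * 0 + 14 * 0 = 0
Integral = 93/2 - 0 = 93/2
Average = (93/2) / (3 - 0) = (93/2) / 3
= 31/2 = 15.50

15.50


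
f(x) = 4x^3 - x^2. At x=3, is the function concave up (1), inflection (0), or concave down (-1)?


Concavity is determined by the sign of f''(x).
f(x) = 4x^3 - x^2
f'(x) = 12x^2 - 2x
f''(x) = 24x - 2
f''(3) = 24 * 3 - 2
= 72 - 2
= 70
Since f''(3) > 0, the function is concave up (1)

1


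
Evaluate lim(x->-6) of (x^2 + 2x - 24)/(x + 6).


Direct substitution gives 0/0, so we factor the numerator.
Factor: (x^2 + 2x - 24) = (x + 6)(x - 4)
Cancel the common factor (x + 6):
(x^2 + 2x - 24)/(x + 6) = (x - 4)
Now substitute x = -6:
= (-6) - (4) = -10

-10


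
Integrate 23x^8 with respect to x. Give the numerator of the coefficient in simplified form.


Apply the power rule for integration:
integral of ax^n dx = a/(n+1) * x^(n+1) + C
integral of 23x^8 dx
= 23/9 * x^9 + C
The coefficient in lowest terms is 23/9, and its numerator is 23

23


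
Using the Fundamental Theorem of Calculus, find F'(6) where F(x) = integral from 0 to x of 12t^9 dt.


By the Fundamental Theorem of Calculus (Part 1):
If F(x) = integral from 0 to x of f(t) dt, then F'(x) = f(x)
Here f(t) = 12t^9
So F'(x) = 12x^9
Evaluate at x = 6:
F'(6) = 12 * 6^9
= 12 * 10077696
= 120932352

120932352


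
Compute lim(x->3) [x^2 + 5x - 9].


Since polynomials are continuous, we use direct substitution.
lim(x->3) of x^2 + 5x - 9
= 1 * 3^2 + 5 * 3 - 9
= 9 + 15 - 9
= 15

15


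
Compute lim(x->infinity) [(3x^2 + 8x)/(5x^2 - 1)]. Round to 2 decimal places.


For limits at infinity with equal-degree polynomials,
we compare leading coefficients.
Numerator leading term: 3x^2
Denominator leading term: 5x^2
Divide both by x^2:
lim = (3 + 8/x) / (5 - 1/x^2)
As x -> infinity, the 1/x and 1/x^2 terms vanish:
= 3/5 = 0.60

0.60


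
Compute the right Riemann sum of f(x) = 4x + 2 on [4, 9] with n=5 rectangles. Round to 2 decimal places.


Right Riemann sum uses right endpoints of each subinterval.
Interval: [4, 9], n = 5
dx = (9 - 4) / 5 = 1
Right endpoints: [5, 6, 7, 8, 9]
f values: [22, 26, 30, 34, 38]
Sum = dx * (sum of f values)
= 1 * 150
= 150 = 150.00

150.00


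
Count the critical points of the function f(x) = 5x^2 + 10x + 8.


Find where f'(x) = 0:
f'(x) = 10x + 10
Set f'(x) = 0:
10x + 10 = 0
x = -10 / 10 = -1
This is a linear equation in x, so there is exactly one solution.
Number of critical points: 1

1


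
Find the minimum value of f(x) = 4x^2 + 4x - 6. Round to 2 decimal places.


For a quadratic f(x) = ax^2 + bx + c with a > 0, the minimum is at the vertex.
Vertex x-coordinate: x = -b/(2a)
x = -(4) / (2 * 4)
x = -4/8 = -1/2
Substitute back to find the minimum value:
f(-1/2) = 4 * (-1/2)^2 + 4 * (-1/2) - 6
= 1 - 2 - 6
= -7 = -7.00

-7.00


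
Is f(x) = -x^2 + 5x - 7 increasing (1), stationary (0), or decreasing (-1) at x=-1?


Compute f'(x) to determine behavior:
f'(x) = -2x + 5
f'(-1) = -2 * (-1) + 5
= 2 + 5
= 7
Since f'(-1) > 0, the function is increasing (1)

1


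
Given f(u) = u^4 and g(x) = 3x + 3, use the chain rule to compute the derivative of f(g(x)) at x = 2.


Using the chain rule: (f(g(x)))' = f'(g(x)) * g'(x)
First, find g(2):
g(2) = 3 * 2 + 3 = 9
Next, f'(u) = 4u^3
And g'(x) = 3
So f'(g(2)) * g'(2)
= 4 * 9^3 * 3
= 4 * 729 * 3
= 8748

8748


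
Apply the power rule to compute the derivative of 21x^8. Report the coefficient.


We apply the power rule: d/dx [ax^n] = a*n * x^(n-1)
d/dx [21x^8]
= 21 * 8 * x^(8-1)
= 168x^7
The coefficient is 168

168


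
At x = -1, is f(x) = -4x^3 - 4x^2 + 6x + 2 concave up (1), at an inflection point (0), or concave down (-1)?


Concavity is determined by the sign of f''(x).
f(x) = -4x^3 - 4x^2 + 6x + 2
f'(x) = -12x^2 - 8x + 6
f''(x) = -24x - 8
f''(-1) = -24 * (-1) - 8
= 24 - 8
= 16
Since f''(-1) > 0, the function is concave up (1)

1


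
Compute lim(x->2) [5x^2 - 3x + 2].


Since polynomials are continuous, we use direct substitution.
lim(x->2) of 5x^2 - 3x + 2
= 5 * 2^2 - 3 * 2 + 2
= 20 - 6 + 2
= 16

16


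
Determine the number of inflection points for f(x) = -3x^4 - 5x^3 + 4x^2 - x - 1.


Inflection points occur where f''(x) = 0 and concavity changes.
f(x) = -3x^4 - 5x^3 + 4x^2 - x - 1
f'(x) = -12x^3 - 15x^2 + 8x - 1
f''(x) = -36x^2 - 30x + 8
This is a quadratic in x. Use the discriminant to count real roots.
Discriminant = (-30)^2 - 4 * (-36) * 8
= 900 - (-1152)
= 2052
Since discriminant > 0, f''(x) = 0 has 2 distinct real solutions.
A quadratic with two distinct real roots changes sign at each root, so concavity changes at both.
Number of inflection points: 2

2


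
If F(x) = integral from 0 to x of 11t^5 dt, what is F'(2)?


By the Fundamental Theorem of Calculus (Part 1):
If F(x) = integral from 0 to x of f(t) dt, then F'(x) = f(x)
Here f(t) = 11t^5
So F'(x) = 11x^5
Evaluate at x = 2:
F'(2) = 11 * 2^5
= 11 * 32
= 352

352


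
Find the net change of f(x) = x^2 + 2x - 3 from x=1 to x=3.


Net change = f(b) - f(a)
f(x) = x^2 + 2x - 3
Compute f(3):
f(3) = 1 * 3^2 + 2 * 3 - 3
= 9 + 6 - 3
= 12
Compute f(1):
f(1) = 1 * 1^2 + 2 * 1 - 3
= 1 + 2 - 3
= 0
Net change = 12 - 0 = 12

12


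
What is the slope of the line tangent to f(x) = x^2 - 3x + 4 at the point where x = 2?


The slope of the tangent line equals f'(x) at the point.
f(x) = x^2 - 3x + 4
f'(x) = 2x - 3
At x = 2:
f'(2) = 2 * 2 - 3
= 4 - 3
= 1

1


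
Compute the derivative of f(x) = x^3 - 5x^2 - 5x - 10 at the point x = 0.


Differentiate f(x) = x^3 - 5x^2 - 5x - 10 term by term:
f'(x) = 3x^2 - 10x - 5
Substitute x = 0:
f'(0) = 3 * 0^2 - 10 * 0 - 5
= 0 + 0 - 5
= -5

-5


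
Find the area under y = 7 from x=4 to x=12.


The area under a constant function y = 7 is a rectangle.
Width = 12 - 4 = 8
Height = 7
Area = width * height
= 8 * 7
= 56

56


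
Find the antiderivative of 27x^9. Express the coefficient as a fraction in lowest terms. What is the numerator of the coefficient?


Apply the power rule for integration:
integral of ax^n dx = a/(n+1) * x^(n+1) + C
integral of 27x^9 dx
= 27/10 * x^10 + C
The coefficient in lowest terms is 27/10, and its numerator is 27

27


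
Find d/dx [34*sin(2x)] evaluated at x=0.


Apply the chain rule to differentiate 34*sin(2x):
d/dx [34*sin(2x)]
= 34 * cos(2x) * d/dx(2x)
= 34 * 2 * cos(2x)
= 68 * cos(2x)
Evaluate at x = 0:
= 68 * cos(0)
= 68 * 1
= 68

68


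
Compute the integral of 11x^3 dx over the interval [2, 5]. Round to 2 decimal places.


Find the antiderivative of 11x^3:
F(x) = 11/4 * x^4
Apply the Fundamental Theorem of Calculus:
F(5) - F(2)
= 11/4 * 5^4 - 11/4 * 2^4
= 11/4 * (625 - 16)
= 11/4 * 609
= 6699/4 = 1674.75

1674.75


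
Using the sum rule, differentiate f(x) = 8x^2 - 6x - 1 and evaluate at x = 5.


Differentiate term by term using power and sum rules:
f(x) = 8x^2 - 6x - 1
f'(x) = 16x - 6
Substitute x = 5:
f'(5) = 16 * 5 - 6
= 80 - 6
= 74

74


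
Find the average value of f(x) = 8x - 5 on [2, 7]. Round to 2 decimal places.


Average value = 1/(b-a) * integral from a to b of f(x) dx
First compute the integral of 8x - 5:
F(x) = 4x^2 - 5x
F(7) = 4 * 49 - 5 * 7 = 161
F(2) = 4 * 4 - 5 * 2 = 6
Integral = 161 - 6 = 155
Average = 155 / (7 - 2) = 155 / 5
= 31 = 31.00

31.00


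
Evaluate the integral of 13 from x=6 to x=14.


The integral of a constant k over [a, b] equals k * (b - a).
integral from 6 to 14 of 13 dx
= 13 * (14 - 6)
= 13 * 8
= 104

104


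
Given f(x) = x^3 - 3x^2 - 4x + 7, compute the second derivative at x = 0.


First derivative:
f'(x) = 3x^2 - 6x - 4
Second derivative:
f''(x) = 6x - 6
Substitute x = 0:
f''(0) = 6 * 0 - 6
= 0 - 6
= -6

-6


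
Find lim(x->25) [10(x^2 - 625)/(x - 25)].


Direct substitution gives 0/0, so we factor the numerator.
Factor: 10(x^2 - 625) = 10 * (x - 25)(x + 25)
Cancel the common factor (x - 25):
10(x^2 - 625)/(x - 25) = 10 * (x + 25)
Now substitute x = 25:
= 10 * (25 + 25) = 500

500


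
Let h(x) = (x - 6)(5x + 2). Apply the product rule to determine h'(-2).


Let u(x) = x - 6 and v(x) = 5x + 2
u'(x) = 1
v'(x) = 5
Product rule: h'(x) = u'(x)*v(x) + u(x)*v'(x)
= 1 * (5x + 2) + (x - 6) * 5
At x = -2:
u(-2) = 1 * (-2) - 6 = -8
v(-2) = 5 * (-2) + 2 = -8
h'(-2) = 1 * (-8) + (-8) * 5
= -8 - 40
= -48

-48


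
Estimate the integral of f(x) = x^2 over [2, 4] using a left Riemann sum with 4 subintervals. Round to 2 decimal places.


Left Riemann sum uses left endpoints of each subinterval.
Interval: [2, 4], n = 4
dx = (4 - 2) / 4 = 1/2
Left endpoints: [2, 5/2, 3, 7/2]
f values: [4, 25/4, 9, 49/4]
Sum = dx * (sum of f values)
= 1/2 * 63/2
= 63/4 = 15.75

15.75


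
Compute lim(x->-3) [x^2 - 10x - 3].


Since polynomials are continuous, we use direct substitution.
lim(x->-3) of x^2 - 10x - 3
= 1 * (-3)^2 - 10 * (-3) - 3
= 9 + 30 - 3
= 36

36


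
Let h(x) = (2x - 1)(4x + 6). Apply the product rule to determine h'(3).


Let u(x) = 2x - 1 and v(x) = 4x + 6
u'(x) = 2
v'(x) = 4
Product rule: h'(x) = u'(x)*v(x) + u(x)*v'(x)
= 2 * (4x + 6) + (2x - 1) * 4
At x = 3:
u(3) = 2 * 3 - 1 = 5
v(3) = 4 * 3 + 6 = 18
h'(3) = 2 * 18 + 5 * 4
= 36 + 20
= 56

56


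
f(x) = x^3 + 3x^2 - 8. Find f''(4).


First derivative:
f'(x) = 3x^2 + 6x
Second derivative:
f''(x) = 6x + 6
Substitute x = 4:
f''(4) = 6 * 4 + 6
= 24 + 6
= 30

30


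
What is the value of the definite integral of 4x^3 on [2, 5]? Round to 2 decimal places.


Find the antiderivative of 4x^3:
F(x) = 4/4 * x^4
Apply the Fundamental Theorem of Calculus:
F(5) - F(2)
= 4/4 * 5^4 - 4/4 * 2^4
= 4/4 * (625 - 16)
= 4/4 * 609
= 609 = 609.00

609.00


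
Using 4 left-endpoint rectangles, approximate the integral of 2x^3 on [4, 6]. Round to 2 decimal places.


Left Riemann sum uses left endpoints of each subinterval.
Interval: [4, 6], n = 4
dx = (6 - 4) / 4 = 1/2
Left endpoints: [4, 9/2, 5, 11/2]
f values: [128, 729/4, 250, 1331/4]
Sum = dx * (sum of f values)
= 1/2 * 893
= 893/2 = 446.50

446.50


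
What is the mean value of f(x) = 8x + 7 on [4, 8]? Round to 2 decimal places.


Average value = 1/(b-a) * integral from a to b of f(x) dx
First compute the integral of 8x + 7:
F(x) = 4x^2 + 7x
F(8) = 4 * 64 + 7 * 8 = 312
F(4) = 4 * 16 + 7 * 4 = 92
Integral = 312 - 92 = 220
Average = 220 / (8 - 4) = 220 / 4
= 55 = 55.00

55.00


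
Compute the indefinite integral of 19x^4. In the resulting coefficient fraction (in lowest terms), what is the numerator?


Apply the power rule for integration:
integral of ax^n dx = a/(n+1) * x^(n+1) + C
integral of 19x^4 dx
= 19/5 * x^5 + C
The coefficient in lowest terms is 19/5, and its numerator is 19

19


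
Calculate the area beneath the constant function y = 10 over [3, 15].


The area under a constant function y = 10 is a rectangle.
Width = 15 - 3 = 12
Height = 10
Area = width * height
= 12 * 10
= 120

120


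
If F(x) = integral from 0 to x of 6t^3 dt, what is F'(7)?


By the Fundamental Theorem of Calculus (Part 1):
If F(x) = integral from 0 to x of f(t) dt, then F'(x) = f(x)
Here f(t) = 6t^3
So F'(x) = 6x^3
Evaluate at x = 7:
F'(7) = 6 * 7^3
= 6 * 343
= 2058

2058


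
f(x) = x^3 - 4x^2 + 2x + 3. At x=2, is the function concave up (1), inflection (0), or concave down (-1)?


Concavity is determined by the sign of f''(x).
f(x) = x^3 - 4x^2 + 2x + 3
f'(x) = 3x^2 - 8x + 2
f''(x) = 6x - 8
f''(2) = 6 * 2 - 8
= 12 - 8
= 4
Since f''(2) > 0, the function is concave up (1)

1


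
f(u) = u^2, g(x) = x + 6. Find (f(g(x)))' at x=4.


Using the chain rule: (f(g(x)))' = f'(g(x)) * g'(x)
First, find g(4):
g(4) = 1 * 4 + 6 = 10
Next, f'(u) = 2u
And g'(x) = 1
So f'(g(4)) * g'(4)
= 2 * 10 * 1
= 20

20


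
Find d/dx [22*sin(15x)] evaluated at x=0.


Apply the chain rule to differentiate 22*sin(15x):
d/dx [22*sin(15x)]
= 22 * cos(15x) * d/dx(15x)
= 22 * 15 * cos(15x)
= 330 * cos(15x)
Evaluate at x = 0:
= 330 * cos(0)
= 330 * 1
= 330

330


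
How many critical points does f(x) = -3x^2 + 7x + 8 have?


Find where f'(x) = 0:
f'(x) = -6x + 7
Set f'(x) = 0:
-6x + 7 = 0
x = -7 / (-6) = 7/6
This is a linear equation in x, so there is exactly one solution.
Number of critical points: 1

1


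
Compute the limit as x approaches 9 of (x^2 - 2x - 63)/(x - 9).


Direct substitution gives 0/0, so we factor the numerator.
Factor: (x^2 - 2x - 63) = (x - 9)(x + 7)
Cancel the common factor (x - 9):
(x^2 - 2x - 63)/(x - 9) = (x + 7)
Now substitute x = 9:
= (9) - (-7) = 16

16


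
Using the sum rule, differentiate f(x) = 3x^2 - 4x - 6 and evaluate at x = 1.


Differentiate term by term using power and sum rules:
f(x) = 3x^2 - 4x - 6
f'(x) = 6x - 4
Substitute x = 1:
f'(1) = 6 * 1 - 4
= 6 - 4
= 2

2


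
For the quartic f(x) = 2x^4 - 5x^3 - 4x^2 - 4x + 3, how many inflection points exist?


Inflection points occur where f''(x) = 0 and concavity changes.
f(x) = 2x^4 - 5x^3 - 4x^2 - 4x + 3
f'(x) = 8x^3 - 15x^2 - 8x - 4
f''(x) = 24x^2 - 30x - 8
This is a quadratic in x. Use the discriminant to count real roots.
Discriminant = (-30)^2 - 4 * 24 * (-8)
= 900 - (-768)
= 1668
Since discriminant > 0, f''(x) = 0 has 2 distinct real solutions.
A quadratic with two distinct real roots changes sign at each root, so concavity changes at both.
Number of inflection points: 2

2


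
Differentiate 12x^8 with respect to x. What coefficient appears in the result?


We apply the power rule: d/dx [ax^n] = a*n * x^(n-1)
d/dx [12x^8]
= 12 * 8 * x^(8-1)
= 96x^7
The coefficient is 96

96


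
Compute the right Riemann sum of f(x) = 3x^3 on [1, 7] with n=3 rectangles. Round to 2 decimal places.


Right Riemann sum uses right endpoints of each subinterval.
Interval: [1, 7], n = 3
dx = (7 - 1) / 3 = 2
Right endpoints: [3, 5, 7]
f values: [81, 375, 1029]
Sum = dx * (sum of f values)
= 2 * 1485
= 2970 = 2970.00

2970.00


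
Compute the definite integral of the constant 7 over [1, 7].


The integral of a constant k over [a, b] equals k * (b - a).
integral from 1 to 7 of 7 dx
= 7 * (7 - 1)
= 7 * 6
= 42

42


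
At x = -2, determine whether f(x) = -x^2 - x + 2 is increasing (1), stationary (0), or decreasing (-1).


Compute f'(x) to determine behavior:
f'(x) = -2x - 1
f'(-2) = -2 * (-2) - 1
= 4 - 1
= 3
Since f'(-2) > 0, the function is increasing (1)

1


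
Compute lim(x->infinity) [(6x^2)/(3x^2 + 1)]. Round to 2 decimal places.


For limits at infinity with equal-degree polynomials,
we compare leading coefficients.
Numerator leading term: 6x^2
Denominator leading term: 3x^2
Divide both by x^2:
lim = (6) / (3 + 1/x^2)
As x -> infinity, the 1/x and 1/x^2 terms vanish:
= 6/3 = 2 = 2.00

2.00


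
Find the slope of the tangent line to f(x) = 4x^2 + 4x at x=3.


The slope of the tangent line equals f'(x) at the point.
f(x) = 4x^2 + 4x
f'(x) = 8x + 4
At x = 3:
f'(3) = 8 * 3 + 4
= 24 + 4
= 28

28


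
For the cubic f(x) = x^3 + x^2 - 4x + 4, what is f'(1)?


Differentiate f(x) = x^3 + x^2 - 4x + 4 term by term:
f'(x) = 3x^2 + 2x - 4
Substitute x = 1:
f'(1) = 3 * 1^2 + 2 * 1 - 4
= 3 + 2 - 4
= 1

1


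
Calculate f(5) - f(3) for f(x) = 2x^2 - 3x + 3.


Net change = f(b) - f(a)
f(x) = 2x^2 - 3x + 3
Compute f(5):
f(5) = 2 * 5^2 - 3 * 5 + 3
= 50 - 15 + 3
= 38
Compute f(3):
f(3) = 2 * 3^2 - 3 * 3 + 3
= 18 - 9 + 3
= 12
Net change = 38 - 12 = 26

26


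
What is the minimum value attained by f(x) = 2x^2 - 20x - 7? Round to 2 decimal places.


For a quadratic f(x) = ax^2 + bx + c with a > 0, the minimum is at the vertex.
Vertex x-coordinate: x = -b/(2a)
x = -(-20) / (2 * 2)
x = 20/4 = 5
Substitute back to find the minimum value:
f(5) = 2 * 5^2 - 20 * 5 - 7
= 50 - 100 - 7
= -57 = -57.00

-57.00


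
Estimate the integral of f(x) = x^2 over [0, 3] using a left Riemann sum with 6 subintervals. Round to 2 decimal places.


Left Riemann sum uses left endpoints of each subinterval.
Interval: [0, 3], n = 6
dx = (3 - 0) / 6 = 1/2
Left endpoints: [0, 1/2, 1, 3/2, 2, 5/2]
f values: [0, 1/4, 1, 9/4, 4, 25/4]
Sum = dx * (sum of f values)
= 1/2 * 55/4
= 55/8 ≈ 6.88

6.88


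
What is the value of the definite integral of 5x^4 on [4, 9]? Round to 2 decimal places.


Find the antiderivative of 5x^4:
F(x) = 5/5 * x^5
Apply the Fundamental Theorem of Calculus:
F(9) - F(4)
= 5/5 * 9^5 - 5/5 * 4^5
= 5/5 * (59049 - 1024)
= 5/5 * 58025
= 58025 = 58025.00

58025.00


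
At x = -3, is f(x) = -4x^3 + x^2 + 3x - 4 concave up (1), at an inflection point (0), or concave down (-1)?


Concavity is determined by the sign of f''(x).
f(x) = -4x^3 + x^2 + 3x - 4
f'(x) = -12x^2 + 2x + 3
f''(x) = -24x + 2
f''(-3) = -24 * (-3) + 2
= 72 + 2
= 74
Since f''(-3) > 0, the function is concave up (1)

1


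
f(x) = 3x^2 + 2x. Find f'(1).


Differentiate term by term using power and sum rules:
f(x) = 3x^2 + 2x
f'(x) = 6x + 2
Substitute x = 1:
f'(1) = 6 * 1 + 2
= 6 + 2
= 8

8


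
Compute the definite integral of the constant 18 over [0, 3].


The integral of a constant k over [a, b] equals k * (b - a).
integral from 0 to 3 of 18 dx
= 18 * (3 - 0)
= 18 * 3
= 54

54


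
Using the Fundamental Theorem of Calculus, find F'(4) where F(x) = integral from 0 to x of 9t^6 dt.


By the Fundamental Theorem of Calculus (Part 1):
If F(x) = integral from 0 to x of f(t) dt, then F'(x) = f(x)
Here f(t) = 9t^6
So F'(x) = 9x^6
Evaluate at x = 4:
F'(4) = 9 * 4^6
= 9 * 4096
= 36864

36864


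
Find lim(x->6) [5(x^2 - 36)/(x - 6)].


Direct substitution gives 0/0, so we factor the numerator.
Factor: 5(x^2 - 36) = 5 * (x - 6)(x + 6)
Cancel the common factor (x - 6):
5(x^2 - 36)/(x - 6) = 5 * (x + 6)
Now substitute x = 6:
= 5 * (6 + 6) = 60

60


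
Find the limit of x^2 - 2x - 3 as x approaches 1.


Since polynomials are continuous, we use direct substitution.
lim(x->1) of x^2 - 2x - 3
= 1 * 1^2 - 2 * 1 - 3
= 1 - 2 - 3
= -4

-4


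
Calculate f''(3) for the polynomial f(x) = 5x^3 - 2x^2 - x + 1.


First derivative:
f'(x) = 15x^2 - 4x - 1
Second derivative:
f''(x) = 30x - 4
Substitute x = 3:
f''(3) = 30 * 3 - 4
= 90 - 4
= 86

86


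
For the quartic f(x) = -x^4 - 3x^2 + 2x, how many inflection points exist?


Inflection points occur where f''(x) = 0 and concavity changes.
f(x) = -x^4 - 3x^2 + 2x
f'(x) = -4x^3 - 6x + 2
f''(x) = -12x^2 - 6
This is a quadratic in x. Use the discriminant to count real roots.
Discriminant = (0)^2 - 4 * (-12) * (-6)
= 0 - 288
= -288
Since discriminant < 0, f''(x) = 0 has no real solutions.
Number of inflection points: 0

0


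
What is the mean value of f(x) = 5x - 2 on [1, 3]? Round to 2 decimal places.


Average value = 1/(b-a) * integral from a to b of f(x) dx
First compute the integral of 5x - 2:
F(x) = (5/2)x^2 - 2x
F(3) = 5/2 * 9 - 2 * 3 = 33/2
F(1) = 5/2 * 1 - 2 * 1 = 1/2
Integral = 33/2 - 1/2 = 16
Average = 16 / (3 - 1) = 16 / 2
= 8 = 8.00

8.00


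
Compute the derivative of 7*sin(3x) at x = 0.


Apply the chain rule to differentiate 7*sin(3x):
d/dx [7*sin(3x)]
= 7 * cos(3x) * d/dx(3x)
= 7 * 3 * cos(3x)
= 21 * cos(3x)
Evaluate at x = 0:
= 21 * cos(0)
= 21 * 1
= 21

21


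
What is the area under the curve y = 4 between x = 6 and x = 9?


The area under a constant function y = 4 is a rectangle.
Width = 9 - 6 = 3
Height = 4
Area = width * height
= 3 * 4
= 12

12


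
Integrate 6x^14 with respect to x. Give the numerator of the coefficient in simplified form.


Apply the power rule for integration:
integral of ax^n dx = a/(n+1) * x^(n+1) + C
integral of 6x^14 dx
= 6/15 * x^15 + C
= 2/5 * x^15 + C
The coefficient in lowest terms is 2/5, and its numerator is 2

2


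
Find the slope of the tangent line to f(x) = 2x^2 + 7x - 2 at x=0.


The slope of the tangent line equals f'(x) at the point.
f(x) = 2x^2 + 7x - 2
f'(x) = 4x + 7
At x = 0:
f'(0) = 4 * 0 + 7
= 0 + 7
= 7

7
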